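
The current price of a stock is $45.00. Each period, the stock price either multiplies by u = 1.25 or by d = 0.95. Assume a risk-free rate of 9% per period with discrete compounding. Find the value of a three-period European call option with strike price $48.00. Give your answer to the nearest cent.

Risk-neutral probability p = (1 + 0.09 − 0.95)/(1.25 − 0.95) = 0.1400/0.3000 = 0.4667
Terminal stock prices: S_uuu = 87.89, S_uud = 66.8, S_udd = 50.77, S_ddd = 38.58
Terminal payoffs (S − K): max(39.89, 0) = 39.89, max(18.8, 0) = 18.8, max(2.766, 0) = 2.766, max(-9.418, 0) = 0
Node uu (S = 70.31): V_uu = 1/1.09·[0.4667·39.8906 + 0.5333·18.7969] = 26.2758
Node ud (S = 53.44): V_ud = 1/1.09·[0.4667·18.7969 + 0.5333·2.7656] = 9.4008
Node dd (S = 40.61): V_dd = 1/1.09·[0.4667·2.7656 + 0.5333·0.0000] = 1.1841
Node u (S = 56.25): V_u = 1/1.09·[0.4667·26.2758 + 0.5333·9.4008] = 15.8494
Node d (S = 42.75): V_d = 1/1.09·[0.4667·9.4008 + 0.5333·1.1841] = 4.6042
Node 0 (S = 45): V_0 = 1/1.09·[0.4667·15.8494 + 0.5333·4.6042] = 9.0385

$9.04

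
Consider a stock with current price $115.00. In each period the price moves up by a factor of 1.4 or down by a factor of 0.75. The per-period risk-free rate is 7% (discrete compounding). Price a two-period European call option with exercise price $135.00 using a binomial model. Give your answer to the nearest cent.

$19.14

Risk-neutral probability p = (1 + 0.07 − 0.75)/(1.4 − 0.75) = 0.3200/0.6500 = 0.4923
Terminal stock prices: S_uu = 225.4, S_ud = 120.8, S_dd = 64.69
Terminal payoffs (S − K): max(90.4, 0) = 90.4, max(-14.25, 0) = 0, max(-70.31, 0) = 0
Node u (S = 161): V_u = 1/1.07·[0.4923·90.4000 + 0.5077·0.0000] = 41.5931
Node d (S = 86.25): V_d = 1/1.07·[0.4923·0.0000 + 0.5077·0.0000] = 0.0000
Node 0 (S = 115): V_0 = 1/1.07·[0.4923·41.5931 + 0.5077·0.0000] = 19.1370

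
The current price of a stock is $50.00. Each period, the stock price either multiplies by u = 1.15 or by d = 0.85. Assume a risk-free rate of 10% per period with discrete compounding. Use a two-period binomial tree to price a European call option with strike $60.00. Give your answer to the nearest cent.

Risk-neutral probability p = (1 + 0.1 − 0.85)/(1.15 − 0.85) = 0.2500/0.3000 = 0.8333
Terminal stock prices: S_uu = 66.12, S_ud = 48.87, S_dd = 36.12
Terminal payoffs (S − K): max(6.125, 0) = 6.125, max(-11.13, 0) = 0, max(-23.88, 0) = 0
Node u (S = 57.5): V_u = 1/1.1·[0.8333·6.1250 + 0.1667·0.0000] = 4.6402
Node d (S = 42.5): V_d = 1/1.1·[0.8333·0.0000 + 0.1667·0.0000] = 0.0000
Node 0 (S = 50): V_0 = 1/1.1·[0.8333·4.6402 + 0.1667·0.0000] = 3.5153

$3.52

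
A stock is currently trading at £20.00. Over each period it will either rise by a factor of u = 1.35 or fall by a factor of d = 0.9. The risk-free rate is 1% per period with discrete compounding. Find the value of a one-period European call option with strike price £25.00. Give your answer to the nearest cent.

Risk-neutral probability p = (1 + 0.01 − 0.9)/(1.35 − 0.9) = 0.1100/0.4500 = 0.2444
Terminal stock prices: S_u = 27, S_d = 18
Terminal payoffs (S − K): max(2, 0) = 2, max(-7, 0) = 0
Node 0 (S = 20): V_0 = 1/1.01·[0.2444·2.0000 + 0.7556·0.0000] = 0.4840

£0.48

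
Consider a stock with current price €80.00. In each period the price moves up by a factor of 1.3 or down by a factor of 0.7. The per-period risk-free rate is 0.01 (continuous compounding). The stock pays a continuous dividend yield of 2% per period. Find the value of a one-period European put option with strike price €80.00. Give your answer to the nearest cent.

€12.27

Per-period risk-free factor R = e^0.01 = 1.0101; dividend-adjusted growth = e^(0.01−0.02) = 0.9900.
Risk-neutral probability p = (0.9900 − 0.7)/(1.3 − 0.7) = 0.2900/0.6000 = 0.4834
Terminal stock prices: S_u = 104, S_d = 56
Terminal payoffs (K − S): max(-24, 0) = 0, max(24, 0) = 24
Node 0 (S = 80): V_0 = e^(−0.01)·[0.4834·0.0000 + 0.5166·24.0000] = 12.2746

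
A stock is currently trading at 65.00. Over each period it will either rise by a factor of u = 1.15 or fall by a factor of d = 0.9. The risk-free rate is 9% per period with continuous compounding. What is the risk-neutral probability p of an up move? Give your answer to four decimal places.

p = 0.7767

Risk-neutral probability p = (e^0.09 − 0.9)/(1.15 − 0.9) = 0.1942/0.2500 = 0.7767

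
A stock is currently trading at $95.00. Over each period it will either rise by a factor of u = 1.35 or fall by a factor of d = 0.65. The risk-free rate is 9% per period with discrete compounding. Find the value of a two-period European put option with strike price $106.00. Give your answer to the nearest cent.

Risk-neutral probability p = (1 + 0.09 − 0.65)/(1.35 − 0.65) = 0.4400/0.7000 = 0.6286
Terminal stock prices: S_uu = 173.1, S_ud = 83.36, S_dd = 40.14
Terminal payoffs (K − S): max(-67.14, 0) = 0, max(22.64, 0) = 22.64, max(65.86, 0) = 65.86
Node u (S = 128.2): V_u = 1/1.09·[0.6286·0.0000 + 0.3714·22.6375] = 7.7140
Node d (S = 61.75): V_d = 1/1.09·[0.6286·22.6375 + 0.3714·65.8625] = 35.4977
Node 0 (S = 95): V_0 = 1/1.09·[0.6286·7.7140 + 0.3714·35.4977] = 16.5446

$16.54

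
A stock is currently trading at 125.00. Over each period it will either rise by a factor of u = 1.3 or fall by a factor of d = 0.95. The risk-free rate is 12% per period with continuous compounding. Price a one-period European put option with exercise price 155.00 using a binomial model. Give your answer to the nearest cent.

15.85

Risk-neutral probability p = (e^0.12 − 0.95)/(1.3 − 0.95) = 0.1775/0.3500 = 0.5071
Terminal stock prices: S_u = 162.5, S_d = 118.8
Terminal payoffs (K − S): max(-7.5, 0) = 0, max(36.25, 0) = 36.25
Node 0 (S = 125): V_0 = e^(−0.12)·[0.5071·0.0000 + 0.4929·36.2500] = 15.8461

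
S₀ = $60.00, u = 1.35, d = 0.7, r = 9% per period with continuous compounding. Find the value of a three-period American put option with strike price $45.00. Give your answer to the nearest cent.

$2.78

Risk-neutral probability p = (e^0.09 − 0.7)/(1.35 − 0.7) = 0.3942/0.6500 = 0.6064
Terminal stock prices: S_uuu = 147.6, S_uud = 76.55, S_udd = 39.69, S_ddd = 20.58
Terminal payoffs (K − S): max(-102.6, 0) = 0, max(-31.55, 0) = 0, max(5.31, 0) = 5.31, max(24.42, 0) = 24.42
Node uu (S = 109.4): continuation = e^(−0.09)·[0.6064·0.0000 + 0.3936·0.0000] = 0.0000; exercise value = 0.0000 ≤ continuation, so V_uu = 0.0000
Node ud (S = 56.7): continuation = e^(−0.09)·[0.6064·0.0000 + 0.3936·5.3100] = 1.9100; exercise value = 0.0000 ≤ continuation, so V_ud = 1.9100
Node dd (S = 29.4): continuation = e^(−0.09)·[0.6064·5.3100 + 0.3936·24.4200] = 11.7269; exercise value = 15.6000 > continuation, so V_dd = 15.6000 (exercise)
Node u (S = 81): continuation = e^(−0.09)·[0.6064·0.0000 + 0.3936·1.9100] = 0.6870; exercise value = 0.0000 ≤ continuation, so V_u = 0.6870
Node d (S = 42): continuation = e^(−0.09)·[0.6064·1.9100 + 0.3936·15.6000] = 6.6700; exercise value = 3.0000 ≤ continuation, so V_d = 6.6700
Node 0 (S = 60): continuation = e^(−0.09)·[0.6064·0.6870 + 0.3936·6.6700] = 2.7800; exercise value = 0.0000 ≤ continuation, so V_0 = 2.7800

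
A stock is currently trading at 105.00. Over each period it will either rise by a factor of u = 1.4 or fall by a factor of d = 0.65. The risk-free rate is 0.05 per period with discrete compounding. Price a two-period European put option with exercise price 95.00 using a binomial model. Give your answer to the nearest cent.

Risk-neutral probability p = (1 + 0.05 − 0.65)/(1.4 − 0.65) = 0.4000/0.7500 = 0.5333
Terminal stock prices: S_uu = 205.8, S_ud = 95.55, S_dd = 44.36
Terminal payoffs (K − S): max(-110.8, 0) = 0, max(-0.55, 0) = 0, max(50.64, 0) = 50.64
Node u (S = 147): V_u = 1/1.05·[0.5333·0.0000 + 0.4667·0.0000] = 0.0000
Node d (S = 68.25): V_d = 1/1.05·[0.5333·0.0000 + 0.4667·50.6375] = 22.5056
Node 0 (S = 105): V_0 = 1/1.05·[0.5333·0.0000 + 0.4667·22.5056] = 10.0025

10.00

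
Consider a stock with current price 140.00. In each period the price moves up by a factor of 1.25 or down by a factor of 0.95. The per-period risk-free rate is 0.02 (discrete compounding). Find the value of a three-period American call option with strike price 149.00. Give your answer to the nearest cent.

Risk-neutral probability p = (1 + 0.02 − 0.95)/(1.25 − 0.95) = 0.0700/0.3000 = 0.2333
Terminal stock prices: S_uuu = 273.4, S_uud = 207.8, S_udd = 157.9, S_ddd = 120
Terminal payoffs (S − K): max(124.4, 0) = 124.4, max(58.81, 0) = 58.81, max(8.938, 0) = 8.938, max(-28.97, 0) = 0
Node uu (S = 218.8): continuation = 1/1.02·[0.2333·124.4375 + 0.7667·58.8125] = 72.6716; exercise value = 69.7500 ≤ continuation, so V_uu = 72.6716
Node ud (S = 166.2): continuation = 1/1.02·[0.2333·58.8125 + 0.7667·8.9375] = 20.1716; exercise value = 17.2500 ≤ continuation, so V_ud = 20.1716
Node dd (S = 126.3): continuation = 1/1.02·[0.2333·8.9375 + 0.7667·0.0000] = 2.0445; exercise value = 0.0000 ≤ continuation, so V_dd = 2.0445
Node u (S = 175): continuation = 1/1.02·[0.2333·72.6716 + 0.7667·20.1716] = 31.7859; exercise value = 26.0000 ≤ continuation, so V_u = 31.7859
Node d (S = 133): continuation = 1/1.02·[0.2333·20.1716 + 0.7667·2.0445] = 6.1511; exercise value = 0.0000 ≤ continuation, so V_d = 6.1511
Node 0 (S = 140): continuation = 1/1.02·[0.2333·31.7859 + 0.7667·6.1511] = 11.8947; exercise value = 0.0000 ≤ continuation, so V_0 = 11.8947

11.89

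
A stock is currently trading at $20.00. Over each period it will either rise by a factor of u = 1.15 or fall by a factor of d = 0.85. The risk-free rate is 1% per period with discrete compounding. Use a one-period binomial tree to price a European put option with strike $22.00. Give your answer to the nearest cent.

Risk-neutral probability p = (1 + 0.01 − 0.85)/(1.15 − 0.85) = 0.1600/0.3000 = 0.5333
Terminal stock prices: S_u = 23, S_d = 17
Terminal payoffs (K − S): max(-1, 0) = 0, max(5, 0) = 5
Node 0 (S = 20): V_0 = 1/1.01·[0.5333·0.0000 + 0.4667·5.0000] = 2.3102

$2.31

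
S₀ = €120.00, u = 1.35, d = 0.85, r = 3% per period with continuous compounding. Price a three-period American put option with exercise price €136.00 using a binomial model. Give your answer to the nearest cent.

Risk-neutral probability p = (e^0.03 − 0.85)/(1.35 − 0.85) = 0.1805/0.5000 = 0.3609
Terminal stock prices: S_uuu = 295.2, S_uud = 185.9, S_udd = 117, S_ddd = 73.69
Terminal payoffs (K − S): max(-159.2, 0) = 0, max(-49.9, 0) = 0, max(18.96, 0) = 18.96, max(62.31, 0) = 62.31
Node uu (S = 218.7): continuation = e^(−0.03)·[0.3609·0.0000 + 0.6391·0.0000] = 0.0000; exercise value = 0.0000 ≤ continuation, so V_uu = 0.0000
Node ud (S = 137.7): continuation = e^(−0.03)·[0.3609·0.0000 + 0.6391·18.9550] = 11.7559; exercise value = 0.0000 ≤ continuation, so V_ud = 11.7559
Node dd (S = 86.7): continuation = e^(−0.03)·[0.3609·18.9550 + 0.6391·62.3050] = 45.2806; exercise value = 49.3000 > continuation, so V_dd = 49.3000 (exercise)
Node u (S = 162): continuation = e^(−0.03)·[0.3609·0.0000 + 0.6391·11.7559] = 7.2911; exercise value = 0.0000 ≤ continuation, so V_u = 7.2911
Node d (S = 102): continuation = e^(−0.03)·[0.3609·11.7559 + 0.6391·49.3000] = 34.6934; exercise value = 34.0000 ≤ continuation, so V_d = 34.6934
Node 0 (S = 120): continuation = e^(−0.03)·[0.3609·7.2911 + 0.6391·34.6934] = 24.0706; exercise value = 16.0000 ≤ continuation, so V_0 = 24.0706

€24.07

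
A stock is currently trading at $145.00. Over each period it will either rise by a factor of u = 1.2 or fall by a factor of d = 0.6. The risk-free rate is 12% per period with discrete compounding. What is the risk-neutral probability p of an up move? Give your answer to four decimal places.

Risk-neutral probability p = (1 + 0.12 − 0.6)/(1.2 − 0.6) = 0.5200/0.6000 = 0.8667

p = 0.8667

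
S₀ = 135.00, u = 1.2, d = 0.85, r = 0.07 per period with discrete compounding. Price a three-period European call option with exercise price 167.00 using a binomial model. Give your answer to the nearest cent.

Risk-neutral probability p = (1 + 0.07 − 0.85)/(1.2 − 0.85) = 0.2200/0.3500 = 0.6286
Terminal stock prices: S_uuu = 233.3, S_uud = 165.2, S_udd = 117, S_ddd = 82.91
Terminal payoffs (S − K): max(66.28, 0) = 66.28, max(-1.76, 0) = 0, max(-49.96, 0) = 0, max(-84.09, 0) = 0
Node uu (S = 194.4): V_uu = 1/1.07·[0.6286·66.2800 + 0.3714·0.0000] = 38.9362
Node ud (S = 137.7): V_ud = 1/1.07·[0.6286·0.0000 + 0.3714·0.0000] = 0.0000
Node dd (S = 97.54): V_dd = 1/1.07·[0.6286·0.0000 + 0.3714·0.0000] = 0.0000
Node u (S = 162): V_u = 1/1.07·[0.6286·38.9362 + 0.3714·0.0000] = 22.8731
Node d (S = 114.8): V_d = 1/1.07·[0.6286·0.0000 + 0.3714·0.0000] = 0.0000
Node 0 (S = 135): V_0 = 1/1.07·[0.6286·22.8731 + 0.3714·0.0000] = 13.4368

13.44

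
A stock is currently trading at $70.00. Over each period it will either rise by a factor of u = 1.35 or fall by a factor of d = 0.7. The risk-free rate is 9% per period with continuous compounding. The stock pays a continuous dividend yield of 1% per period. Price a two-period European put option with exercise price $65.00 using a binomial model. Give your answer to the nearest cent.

$4.32

Per-period risk-free factor R = e^0.09 = 1.0942; dividend-adjusted growth = e^(0.09−0.01) = 1.0833.
Risk-neutral probability p = (1.0833 − 0.7)/(1.35 − 0.7) = 0.3833/0.6500 = 0.5897
Terminal stock prices: S_uu = 127.6, S_ud = 66.15, S_dd = 34.3
Terminal payoffs (K − S): max(-62.58, 0) = 0, max(-1.15, 0) = 0, max(30.7, 0) = 30.7
Node u (S = 94.5): V_u = e^(−0.09)·[0.5897·0.0000 + 0.4103·0.0000] = 0.0000
Node d (S = 49): V_d = e^(−0.09)·[0.5897·0.0000 + 0.4103·30.7000] = 11.5128
Node 0 (S = 70): V_0 = e^(−0.09)·[0.5897·0.0000 + 0.4103·11.5128] = 4.3174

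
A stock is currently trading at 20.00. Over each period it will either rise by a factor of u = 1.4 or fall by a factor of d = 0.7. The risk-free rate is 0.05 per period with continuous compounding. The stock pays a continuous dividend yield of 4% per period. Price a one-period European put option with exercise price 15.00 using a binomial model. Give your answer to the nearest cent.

Per-period risk-free factor R = e^0.05 = 1.0513; dividend-adjusted growth = e^(0.05−0.04) = 1.0101.
Risk-neutral probability p = (1.0101 − 0.7)/(1.4 − 0.7) = 0.3101/0.7000 = 0.4429
Terminal stock prices: S_u = 28, S_d = 14
Terminal payoffs (K − S): max(-13, 0) = 0, max(1, 0) = 1
Node 0 (S = 20): V_0 = e^(−0.05)·[0.4429·0.0000 + 0.5571·1.0000] = 0.5299

0.53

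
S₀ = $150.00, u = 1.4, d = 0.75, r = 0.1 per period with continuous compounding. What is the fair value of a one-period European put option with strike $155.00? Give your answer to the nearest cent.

$17.44

Risk-neutral probability p = (e^0.1 − 0.75)/(1.4 − 0.75) = 0.3552/0.6500 = 0.5464
Terminal stock prices: S_u = 210, S_d = 112.5
Terminal payoffs (K − S): max(-55, 0) = 0, max(42.5, 0) = 42.5
Node 0 (S = 150): V_0 = e^(−0.1)·[0.5464·0.0000 + 0.4536·42.5000] = 17.4428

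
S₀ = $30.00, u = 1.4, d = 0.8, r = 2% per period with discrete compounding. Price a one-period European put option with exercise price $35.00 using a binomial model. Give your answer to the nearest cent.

Risk-neutral probability p = (1 + 0.02 − 0.8)/(1.4 − 0.8) = 0.2200/0.6000 = 0.3667
Terminal stock prices: S_u = 42, S_d = 24
Terminal payoffs (K − S): max(-7, 0) = 0, max(11, 0) = 11
Node 0 (S = 30): V_0 = 1/1.02·[0.3667·0.0000 + 0.6333·11.0000] = 6.8301

$6.83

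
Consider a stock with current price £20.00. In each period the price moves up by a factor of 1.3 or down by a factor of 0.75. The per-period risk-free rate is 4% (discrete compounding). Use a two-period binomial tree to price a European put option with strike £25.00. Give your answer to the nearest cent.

£5.38

Risk-neutral probability p = (1 + 0.04 − 0.75)/(1.3 − 0.75) = 0.2900/0.5500 = 0.5273
Terminal stock prices: S_uu = 33.8, S_ud = 19.5, S_dd = 11.25
Terminal payoffs (K − S): max(-8.8, 0) = 0, max(5.5, 0) = 5.5, max(13.75, 0) = 13.75
Node u (S = 26): V_u = 1/1.04·[0.5273·0.0000 + 0.4727·5.5000] = 2.5000
Node d (S = 15): V_d = 1/1.04·[0.5273·5.5000 + 0.4727·13.7500] = 9.0385
Node 0 (S = 20): V_0 = 1/1.04·[0.5273·2.5000 + 0.4727·9.0385] = 5.3759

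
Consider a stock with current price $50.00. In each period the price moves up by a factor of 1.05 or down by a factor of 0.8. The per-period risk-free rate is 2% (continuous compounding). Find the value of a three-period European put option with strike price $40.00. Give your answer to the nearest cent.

$0.25

Risk-neutral probability p = (e^0.02 − 0.8)/(1.05 − 0.8) = 0.2202/0.2500 = 0.8808
Terminal stock prices: S_uuu = 57.88, S_uud = 44.1, S_udd = 33.6, S_ddd = 25.6
Terminal payoffs (K − S): max(-17.88, 0) = 0, max(-4.1, 0) = 0, max(6.4, 0) = 6.4, max(14.4, 0) = 14.4
Node uu (S = 55.12): V_uu = e^(−0.02)·[0.8808·0.0000 + 0.1192·0.0000] = 0.0000
Node ud (S = 42): V_ud = e^(−0.02)·[0.8808·0.0000 + 0.1192·6.4000] = 0.7477
Node dd (S = 32): V_dd = e^(−0.02)·[0.8808·6.4000 + 0.1192·14.4000] = 7.2079
Node u (S = 52.5): V_u = e^(−0.02)·[0.8808·0.0000 + 0.1192·0.7477] = 0.0874
Node d (S = 40): V_d = e^(−0.02)·[0.8808·0.7477 + 0.1192·7.2079] = 1.4877
Node 0 (S = 50): V_0 = e^(−0.02)·[0.8808·0.0874 + 0.1192·1.4877] = 0.2492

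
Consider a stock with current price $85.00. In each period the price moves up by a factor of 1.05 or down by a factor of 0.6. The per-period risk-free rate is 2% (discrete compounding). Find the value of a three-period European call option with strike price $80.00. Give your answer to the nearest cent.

$14.10

Risk-neutral probability p = (1 + 0.02 − 0.6)/(1.05 − 0.6) = 0.4200/0.4500 = 0.9333
Terminal stock prices: S_uuu = 98.4, S_uud = 56.23, S_udd = 32.13, S_ddd = 18.36
Terminal payoffs (S − K): max(18.4, 0) = 18.4, max(-23.77, 0) = 0, max(-47.87, 0) = 0, max(-61.64, 0) = 0
Node uu (S = 93.71): V_uu = 1/1.02·[0.9333·18.3981 + 0.0667·0.0000] = 16.8349
Node ud (S = 53.55): V_ud = 1/1.02·[0.9333·0.0000 + 0.0667·0.0000] = 0.0000
Node dd (S = 30.6): V_dd = 1/1.02·[0.9333·0.0000 + 0.0667·0.0000] = 0.0000
Node u (S = 89.25): V_u = 1/1.02·[0.9333·16.8349 + 0.0667·0.0000] = 15.4045
Node d (S = 51): V_d = 1/1.02·[0.9333·0.0000 + 0.0667·0.0000] = 0.0000
Node 0 (S = 85): V_0 = 1/1.02·[0.9333·15.4045 + 0.0667·0.0000] = 14.0956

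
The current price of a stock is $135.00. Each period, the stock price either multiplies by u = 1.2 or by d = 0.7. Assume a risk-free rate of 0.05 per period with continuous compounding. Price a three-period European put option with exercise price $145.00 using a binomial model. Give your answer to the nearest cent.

$16.15

Risk-neutral probability p = (e^0.05 − 0.7)/(1.2 − 0.7) = 0.3513/0.5000 = 0.7025
Terminal stock prices: S_uuu = 233.3, S_uud = 136.1, S_udd = 79.38, S_ddd = 46.3
Terminal payoffs (K − S): max(-88.28, 0) = 0, max(8.92, 0) = 8.92, max(65.62, 0) = 65.62, max(98.7, 0) = 98.7
Node uu (S = 194.4): V_uu = e^(−0.05)·[0.7025·0.0000 + 0.2975·8.9200] = 2.5239
Node ud (S = 113.4): V_ud = e^(−0.05)·[0.7025·8.9200 + 0.2975·65.6200] = 24.5283
Node dd (S = 66.15): V_dd = e^(−0.05)·[0.7025·65.6200 + 0.2975·98.6950] = 71.7783
Node u (S = 162): V_u = e^(−0.05)·[0.7025·2.5239 + 0.2975·24.5283] = 8.6270
Node d (S = 94.5): V_d = e^(−0.05)·[0.7025·24.5283 + 0.2975·71.7783] = 36.7014
Node 0 (S = 135): V_0 = e^(−0.05)·[0.7025·8.6270 + 0.2975·36.7014] = 16.1499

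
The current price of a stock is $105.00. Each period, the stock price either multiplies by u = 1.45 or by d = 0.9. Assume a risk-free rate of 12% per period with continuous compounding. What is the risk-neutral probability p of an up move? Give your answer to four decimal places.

Risk-neutral probability p = (e^0.12 − 0.9)/(1.45 − 0.9) = 0.2275/0.5500 = 0.4136

p = 0.4136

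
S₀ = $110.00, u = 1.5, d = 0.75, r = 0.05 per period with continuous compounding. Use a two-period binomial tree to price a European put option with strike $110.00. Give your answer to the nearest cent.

$15.59

Risk-neutral probability p = (e^0.05 − 0.75)/(1.5 − 0.75) = 0.3013/0.7500 = 0.4017
Terminal stock prices: S_uu = 247.5, S_ud = 123.8, S_dd = 61.88
Terminal payoffs (K − S): max(-137.5, 0) = 0, max(-13.75, 0) = 0, max(48.12, 0) = 48.12
Node u (S = 165): V_u = e^(−0.05)·[0.4017·0.0000 + 0.5983·0.0000] = 0.0000
Node d (S = 82.5): V_d = e^(−0.05)·[0.4017·0.0000 + 0.5983·48.1250] = 27.3892
Node 0 (S = 110): V_0 = e^(−0.05)·[0.4017·0.0000 + 0.5983·27.3892] = 15.5879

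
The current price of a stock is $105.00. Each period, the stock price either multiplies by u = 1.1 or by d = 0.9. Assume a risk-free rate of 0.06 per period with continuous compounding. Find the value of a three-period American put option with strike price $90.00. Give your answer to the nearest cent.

$0.16

Risk-neutral probability p = (e^0.06 − 0.9)/(1.1 − 0.9) = 0.1618/0.2000 = 0.8092
Terminal stock prices: S_uuu = 139.8, S_uud = 114.3, S_udd = 93.56, S_ddd = 76.55
Terminal payoffs (K − S): max(-49.76, 0) = 0, max(-24.35, 0) = 0, max(-3.555, 0) = 0, max(13.45, 0) = 13.45
Node uu (S = 127.1): continuation = e^(−0.06)·[0.8092·0.0000 + 0.1908·0.0000] = 0.0000; exercise value = 0.0000 ≤ continuation, so V_uu = 0.0000
Node ud (S = 104): continuation = e^(−0.06)·[0.8092·0.0000 + 0.1908·0.0000] = 0.0000; exercise value = 0.0000 ≤ continuation, so V_ud = 0.0000
Node dd (S = 85.05): continuation = e^(−0.06)·[0.8092·0.0000 + 0.1908·13.4550] = 2.4179; exercise value = 4.9500 > continuation, so V_dd = 4.9500 (exercise)
Node u (S = 115.5): continuation = e^(−0.06)·[0.8092·0.0000 + 0.1908·0.0000] = 0.0000; exercise value = 0.0000 ≤ continuation, so V_u = 0.0000
Node d (S = 94.5): continuation = e^(−0.06)·[0.8092·0.0000 + 0.1908·4.9500] = 0.8895; exercise value = 0.0000 ≤ continuation, so V_d = 0.8895
Node 0 (S = 105): continuation = e^(−0.06)·[0.8092·0.0000 + 0.1908·0.8895] = 0.1599; exercise value = 0.0000 ≤ continuation, so V_0 = 0.1599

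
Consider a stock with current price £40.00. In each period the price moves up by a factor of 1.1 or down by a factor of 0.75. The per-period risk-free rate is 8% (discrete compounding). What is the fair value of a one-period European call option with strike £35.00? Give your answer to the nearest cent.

Risk-neutral probability p = (1 + 0.08 − 0.75)/(1.1 − 0.75) = 0.3300/0.3500 = 0.9429
Terminal stock prices: S_u = 44, S_d = 30
Terminal payoffs (S − K): max(9, 0) = 9, max(-5, 0) = 0
Node 0 (S = 40): V_0 = 1/1.08·[0.9429·9.0000 + 0.0571·0.0000] = 7.8571

£7.86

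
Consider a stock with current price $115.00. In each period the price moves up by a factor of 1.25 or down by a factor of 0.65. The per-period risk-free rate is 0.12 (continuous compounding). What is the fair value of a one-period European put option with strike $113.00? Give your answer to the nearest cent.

$6.93

Risk-neutral probability p = (e^0.12 − 0.65)/(1.25 − 0.65) = 0.4775/0.6000 = 0.7958
Terminal stock prices: S_u = 143.8, S_d = 74.75
Terminal payoffs (K − S): max(-30.75, 0) = 0, max(38.25, 0) = 38.25
Node 0 (S = 115): V_0 = e^(−0.12)·[0.7958·0.0000 + 0.2042·38.2500] = 6.9265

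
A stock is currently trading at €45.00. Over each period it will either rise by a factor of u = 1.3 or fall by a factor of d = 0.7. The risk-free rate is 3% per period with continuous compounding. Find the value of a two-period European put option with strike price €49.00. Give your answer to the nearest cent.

Risk-neutral probability p = (e^0.03 − 0.7)/(1.3 − 0.7) = 0.3305/0.6000 = 0.5508
Terminal stock prices: S_uu = 76.05, S_ud = 40.95, S_dd = 22.05
Terminal payoffs (K − S): max(-27.05, 0) = 0, max(8.05, 0) = 8.05, max(26.95, 0) = 26.95
Node u (S = 58.5): V_u = e^(−0.03)·[0.5508·0.0000 + 0.4492·8.0500] = 3.5095
Node d (S = 31.5): V_d = e^(−0.03)·[0.5508·8.0500 + 0.4492·26.9500] = 16.0518
Node 0 (S = 45): V_0 = e^(−0.03)·[0.5508·3.5095 + 0.4492·16.0518] = 8.8738

€8.87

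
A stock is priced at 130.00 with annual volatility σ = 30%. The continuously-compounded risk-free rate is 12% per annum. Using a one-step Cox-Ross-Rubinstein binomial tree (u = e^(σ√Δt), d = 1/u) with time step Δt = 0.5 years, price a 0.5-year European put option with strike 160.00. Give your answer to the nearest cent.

CRR parameters: u = e^(σ√Δt) = e^(0.3·√0.5) = 1.2363, d = 1/u = 0.8089
Per-period rate: rΔt = 0.12·0.5 = 0.06, so R = e^0.06 = 1.0618
Risk-neutral probability p = (e^0.06 − 0.8089)/(1.2363 − 0.8089) = 0.2530/0.4275 = 0.5918
Terminal stock prices: S_u = 160.7, S_d = 105.2
Terminal payoffs (K − S): max(-0.7204, 0) = 0, max(54.85, 0) = 54.85
Node 0 (S = 130): V_0 = e^(−0.06)·[0.5918·0.0000 + 0.4082·54.8485] = 21.0839

21.08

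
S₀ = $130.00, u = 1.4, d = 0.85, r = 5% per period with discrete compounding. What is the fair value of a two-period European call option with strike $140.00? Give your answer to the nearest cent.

Risk-neutral probability p = (1 + 0.05 − 0.85)/(1.4 − 0.85) = 0.2000/0.5500 = 0.3636
Terminal stock prices: S_uu = 254.8, S_ud = 154.7, S_dd = 93.92
Terminal payoffs (S − K): max(114.8, 0) = 114.8, max(14.7, 0) = 14.7, max(-46.08, 0) = 0
Node u (S = 182): V_u = 1/1.05·[0.3636·114.8000 + 0.6364·14.7000] = 48.6667
Node d (S = 110.5): V_d = 1/1.05·[0.3636·14.7000 + 0.6364·0.0000] = 5.0909
Node 0 (S = 130): V_0 = 1/1.05·[0.3636·48.6667 + 0.6364·5.0909] = 19.9397

$19.94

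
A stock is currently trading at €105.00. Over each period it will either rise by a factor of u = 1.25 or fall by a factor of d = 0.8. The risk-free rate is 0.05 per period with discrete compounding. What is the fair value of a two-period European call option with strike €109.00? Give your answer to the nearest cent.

€15.41

Risk-neutral probability p = (1 + 0.05 − 0.8)/(1.25 − 0.8) = 0.2500/0.4500 = 0.5556
Terminal stock prices: S_uu = 164.1, S_ud = 105, S_dd = 67.2
Terminal payoffs (S − K): max(55.06, 0) = 55.06, max(-4, 0) = 0, max(-41.8, 0) = 0
Node u (S = 131.2): V_u = 1/1.05·[0.5556·55.0625 + 0.4444·0.0000] = 29.1336
Node d (S = 84): V_d = 1/1.05·[0.5556·0.0000 + 0.4444·0.0000] = 0.0000
Node 0 (S = 105): V_0 = 1/1.05·[0.5556·29.1336 + 0.4444·0.0000] = 15.4146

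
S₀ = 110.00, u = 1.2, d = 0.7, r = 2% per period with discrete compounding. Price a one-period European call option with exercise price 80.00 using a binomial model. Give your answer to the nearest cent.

32.63

Risk-neutral probability p = (1 + 0.02 − 0.7)/(1.2 − 0.7) = 0.3200/0.5000 = 0.6400
Terminal stock prices: S_u = 132, S_d = 77
Terminal payoffs (S − K): max(52, 0) = 52, max(-3, 0) = 0
Node 0 (S = 110): V_0 = 1/1.02·[0.6400·52.0000 + 0.3600·0.0000] = 32.6275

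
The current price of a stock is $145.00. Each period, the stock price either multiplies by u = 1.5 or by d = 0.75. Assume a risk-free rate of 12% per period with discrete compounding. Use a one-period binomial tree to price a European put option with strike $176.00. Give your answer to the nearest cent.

$30.42

Risk-neutral probability p = (1 + 0.12 − 0.75)/(1.5 − 0.75) = 0.3700/0.7500 = 0.4933
Terminal stock prices: S_u = 217.5, S_d = 108.8
Terminal payoffs (K − S): max(-41.5, 0) = 0, max(67.25, 0) = 67.25
Node 0 (S = 145): V_0 = 1/1.12·[0.4933·0.0000 + 0.5067·67.2500] = 30.4226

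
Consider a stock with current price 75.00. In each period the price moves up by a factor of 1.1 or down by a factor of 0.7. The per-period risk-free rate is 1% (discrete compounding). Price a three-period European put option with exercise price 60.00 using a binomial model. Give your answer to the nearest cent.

2.62

Risk-neutral probability p = (1 + 0.01 − 0.7)/(1.1 − 0.7) = 0.3100/0.4000 = 0.7750
Terminal stock prices: S_uuu = 99.83, S_uud = 63.53, S_udd = 40.42, S_ddd = 25.72
Terminal payoffs (K − S): max(-39.83, 0) = 0, max(-3.525, 0) = 0, max(19.58, 0) = 19.58, max(34.28, 0) = 34.28
Node uu (S = 90.75): V_uu = 1/1.01·[0.7750·0.0000 + 0.2250·0.0000] = 0.0000
Node ud (S = 57.75): V_ud = 1/1.01·[0.7750·0.0000 + 0.2250·19.5750] = 4.3608
Node dd (S = 36.75): V_dd = 1/1.01·[0.7750·19.5750 + 0.2250·34.2750] = 22.6559
Node u (S = 82.5): V_u = 1/1.01·[0.7750·0.0000 + 0.2250·4.3608] = 0.9715
Node d (S = 52.5): V_d = 1/1.01·[0.7750·4.3608 + 0.2250·22.6559] = 8.3932
Node 0 (S = 75): V_0 = 1/1.01·[0.7750·0.9715 + 0.2250·8.3932] = 2.6152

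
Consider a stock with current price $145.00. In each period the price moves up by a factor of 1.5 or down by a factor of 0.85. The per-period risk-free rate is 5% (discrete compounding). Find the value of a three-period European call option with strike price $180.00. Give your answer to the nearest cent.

Risk-neutral probability p = (1 + 0.05 − 0.85)/(1.5 − 0.85) = 0.2000/0.6500 = 0.3077
Terminal stock prices: S_uuu = 489.4, S_uud = 277.3, S_udd = 157.1, S_ddd = 89.05
Terminal payoffs (S − K): max(309.4, 0) = 309.4, max(97.31, 0) = 97.31, max(-22.86, 0) = 0, max(-90.95, 0) = 0
Node uu (S = 326.2): V_uu = 1/1.05·[0.3077·309.3750 + 0.6923·97.3125] = 154.8214
Node ud (S = 184.9): V_ud = 1/1.05·[0.3077·97.3125 + 0.6923·0.0000] = 28.5165
Node dd (S = 104.8): V_dd = 1/1.05·[0.3077·0.0000 + 0.6923·0.0000] = 0.0000
Node u (S = 217.5): V_u = 1/1.05·[0.3077·154.8214 + 0.6923·28.5165] = 64.1710
Node d (S = 123.2): V_d = 1/1.05·[0.3077·28.5165 + 0.6923·0.0000] = 8.3565
Node 0 (S = 145): V_0 = 1/1.05·[0.3077·64.1710 + 0.6923·8.3565] = 24.3145

$24.31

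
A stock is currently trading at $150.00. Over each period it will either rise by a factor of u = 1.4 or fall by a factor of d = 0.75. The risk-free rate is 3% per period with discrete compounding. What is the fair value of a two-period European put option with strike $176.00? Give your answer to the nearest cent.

Risk-neutral probability p = (1 + 0.03 − 0.75)/(1.4 − 0.75) = 0.2800/0.6500 = 0.4308
Terminal stock prices: S_uu = 294, S_ud = 157.5, S_dd = 84.38
Terminal payoffs (K − S): max(-118, 0) = 0, max(18.5, 0) = 18.5, max(91.62, 0) = 91.62
Node u (S = 210): V_u = 1/1.03·[0.4308·0.0000 + 0.5692·18.5000] = 10.2240
Node d (S = 112.5): V_d = 1/1.03·[0.4308·18.5000 + 0.5692·91.6250] = 58.3738
Node 0 (S = 150): V_0 = 1/1.03·[0.4308·10.2240 + 0.5692·58.3738] = 36.5363

$36.54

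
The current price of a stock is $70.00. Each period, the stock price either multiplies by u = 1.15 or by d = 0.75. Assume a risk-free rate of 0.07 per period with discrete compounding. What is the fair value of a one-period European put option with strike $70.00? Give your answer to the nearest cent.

Risk-neutral probability p = (1 + 0.07 − 0.75)/(1.15 − 0.75) = 0.3200/0.4000 = 0.8000
Terminal stock prices: S_u = 80.5, S_d = 52.5
Terminal payoffs (K − S): max(-10.5, 0) = 0, max(17.5, 0) = 17.5
Node 0 (S = 70): V_0 = 1/1.07·[0.8000·0.0000 + 0.2000·17.5000] = 3.2710

$3.27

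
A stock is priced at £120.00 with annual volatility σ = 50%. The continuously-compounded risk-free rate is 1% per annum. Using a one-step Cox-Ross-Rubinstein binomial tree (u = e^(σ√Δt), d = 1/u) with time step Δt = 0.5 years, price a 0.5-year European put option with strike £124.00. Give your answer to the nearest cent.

CRR parameters: u = e^(σ√Δt) = e^(0.5·√0.5) = 1.4241, d = 1/u = 0.7022
Per-period rate: rΔt = 0.01·0.5 = 0.005, so R = e^0.005 = 1.0050
Risk-neutral probability p = (e^0.005 − 0.7022)/(1.4241 − 0.7022) = 0.3028/0.7219 = 0.4195
Terminal stock prices: S_u = 170.9, S_d = 84.26
Terminal payoffs (K − S): max(-46.89, 0) = 0, max(39.74, 0) = 39.74
Node 0 (S = 120): V_0 = e^(−0.005)·[0.4195·0.0000 + 0.5805·39.7374] = 22.9539

£22.95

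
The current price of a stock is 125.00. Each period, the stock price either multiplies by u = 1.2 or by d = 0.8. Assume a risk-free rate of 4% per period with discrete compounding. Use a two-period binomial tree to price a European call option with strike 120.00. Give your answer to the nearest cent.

Risk-neutral probability p = (1 + 0.04 − 0.8)/(1.2 − 0.8) = 0.2400/0.4000 = 0.6000
Terminal stock prices: S_uu = 180, S_ud = 120, S_dd = 80
Terminal payoffs (S − K): max(60, 0) = 60, max(0, 0) = 0, max(-40, 0) = 0
Node u (S = 150): V_u = 1/1.04·[0.6000·60.0000 + 0.4000·0.0000] = 34.6154
Node d (S = 100): V_d = 1/1.04·[0.6000·0.0000 + 0.4000·0.0000] = 0.0000
Node 0 (S = 125): V_0 = 1/1.04·[0.6000·34.6154 + 0.4000·0.0000] = 19.9704

19.97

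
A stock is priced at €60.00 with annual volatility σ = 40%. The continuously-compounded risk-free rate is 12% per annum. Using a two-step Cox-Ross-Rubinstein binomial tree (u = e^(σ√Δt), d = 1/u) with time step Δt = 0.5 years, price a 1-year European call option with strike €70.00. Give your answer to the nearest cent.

CRR parameters: u = e^(σ√Δt) = e^(0.4·√0.5) = 1.3269, d = 1/u = 0.7536
Per-period rate: rΔt = 0.12·0.5 = 0.06, so R = e^0.06 = 1.0618
Risk-neutral probability p = (e^0.06 − 0.7536)/(1.3269 − 0.7536) = 0.3082/0.5733 = 0.5376
Terminal stock prices: S_uu = 105.6, S_ud = 60, S_dd = 34.08
Terminal payoffs (S − K): max(35.64, 0) = 35.64, max(-10, 0) = 0, max(-35.92, 0) = 0
Node u (S = 79.61): V_u = e^(−0.06)·[0.5376·35.6392 + 0.4624·0.0000] = 18.0447
Node d (S = 45.22): V_d = e^(−0.06)·[0.5376·0.0000 + 0.4624·0.0000] = 0.0000
Node 0 (S = 60): V_0 = e^(−0.06)·[0.5376·18.0447 + 0.4624·0.0000] = 9.1364

€9.14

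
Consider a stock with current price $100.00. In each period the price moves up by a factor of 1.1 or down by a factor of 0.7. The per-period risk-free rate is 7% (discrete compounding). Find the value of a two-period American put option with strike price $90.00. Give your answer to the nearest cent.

Risk-neutral probability p = (1 + 0.07 − 0.7)/(1.1 − 0.7) = 0.3700/0.4000 = 0.9250
Terminal stock prices: S_uu = 121, S_ud = 77, S_dd = 49
Terminal payoffs (K − S): max(-31, 0) = 0, max(13, 0) = 13, max(41, 0) = 41
Node u (S = 110): continuation = 1/1.07·[0.9250·0.0000 + 0.0750·13.0000] = 0.9112; exercise value = 0.0000 ≤ continuation, so V_u = 0.9112
Node d (S = 70): continuation = 1/1.07·[0.9250·13.0000 + 0.0750·41.0000] = 14.1121; exercise value = 20.0000 > continuation, so V_d = 20.0000 (exercise)
Node 0 (S = 100): continuation = 1/1.07·[0.9250·0.9112 + 0.0750·20.0000] = 2.1896; exercise value = 0.0000 ≤ continuation, so V_0 = 2.1896

$2.19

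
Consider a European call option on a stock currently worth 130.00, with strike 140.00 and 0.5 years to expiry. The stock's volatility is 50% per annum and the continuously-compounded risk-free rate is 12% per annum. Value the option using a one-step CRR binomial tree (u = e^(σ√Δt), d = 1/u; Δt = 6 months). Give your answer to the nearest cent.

CRR parameters: u = e^(σ√Δt) = e^(0.5·√0.5) = 1.4241, d = 1/u = 0.7022
Per-period rate: rΔt = 0.12·0.5 = 0.06, so R = e^0.06 = 1.0618
Risk-neutral probability p = (e^0.06 − 0.7022)/(1.4241 − 0.7022) = 0.3596/0.7219 = 0.4982
Terminal stock prices: S_u = 185.1, S_d = 91.28
Terminal payoffs (S − K): max(45.14, 0) = 45.14, max(-48.72, 0) = 0
Node 0 (S = 130): V_0 = e^(−0.06)·[0.4982·45.1355 + 0.5018·0.0000] = 21.1759

21.18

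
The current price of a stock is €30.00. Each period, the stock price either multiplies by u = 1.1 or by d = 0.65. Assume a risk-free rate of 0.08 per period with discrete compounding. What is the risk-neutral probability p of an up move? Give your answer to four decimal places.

Risk-neutral probability p = (1 + 0.08 − 0.65)/(1.1 − 0.65) = 0.4300/0.4500 = 0.9556

p = 0.9556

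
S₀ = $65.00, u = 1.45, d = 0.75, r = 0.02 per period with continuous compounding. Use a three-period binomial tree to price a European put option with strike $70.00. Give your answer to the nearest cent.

Risk-neutral probability p = (e^0.02 − 0.75)/(1.45 − 0.75) = 0.2702/0.7000 = 0.3860
Terminal stock prices: S_uuu = 198.2, S_uud = 102.5, S_udd = 53.02, S_ddd = 27.42
Terminal payoffs (K − S): max(-128.2, 0) = 0, max(-32.5, 0) = 0, max(16.98, 0) = 16.98, max(42.58, 0) = 42.58
Node uu (S = 136.7): V_uu = e^(−0.02)·[0.3860·0.0000 + 0.6140·0.0000] = 0.0000
Node ud (S = 70.69): V_ud = e^(−0.02)·[0.3860·0.0000 + 0.6140·16.9844] = 10.2219
Node dd (S = 36.56): V_dd = e^(−0.02)·[0.3860·16.9844 + 0.6140·42.5781] = 32.0514
Node u (S = 94.25): V_u = e^(−0.02)·[0.3860·0.0000 + 0.6140·10.2219] = 6.1519
Node d (S = 48.75): V_d = e^(−0.02)·[0.3860·10.2219 + 0.6140·32.0514] = 23.1574
Node 0 (S = 65): V_0 = e^(−0.02)·[0.3860·6.1519 + 0.6140·23.1574] = 16.2647

$16.26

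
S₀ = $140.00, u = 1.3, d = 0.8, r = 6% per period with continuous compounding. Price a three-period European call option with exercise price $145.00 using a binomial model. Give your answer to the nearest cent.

$34.00

Risk-neutral probability p = (e^0.06 − 0.8)/(1.3 − 0.8) = 0.2618/0.5000 = 0.5237
Terminal stock prices: S_uuu = 307.6, S_uud = 189.3, S_udd = 116.5, S_ddd = 71.68
Terminal payoffs (S − K): max(162.6, 0) = 162.6, max(44.28, 0) = 44.28, max(-28.52, 0) = 0, max(-73.32, 0) = 0
Node uu (S = 236.6): V_uu = e^(−0.06)·[0.5237·162.5800 + 0.4763·44.2800] = 100.0441
Node ud (S = 145.6): V_ud = e^(−0.06)·[0.5237·44.2800 + 0.4763·0.0000] = 21.8379
Node dd (S = 89.6): V_dd = e^(−0.06)·[0.5237·0.0000 + 0.4763·0.0000] = 0.0000
Node u (S = 182): V_u = e^(−0.06)·[0.5237·100.0441 + 0.4763·21.8379] = 59.1356
Node d (S = 112): V_d = e^(−0.06)·[0.5237·21.8379 + 0.4763·0.0000] = 10.7699
Node 0 (S = 140): V_0 = e^(−0.06)·[0.5237·59.1356 + 0.4763·10.7699] = 33.9956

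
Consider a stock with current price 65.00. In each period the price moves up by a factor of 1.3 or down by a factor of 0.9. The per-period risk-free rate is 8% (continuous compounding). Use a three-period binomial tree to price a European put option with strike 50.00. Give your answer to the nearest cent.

Risk-neutral probability p = (e^0.08 − 0.9)/(1.3 − 0.9) = 0.1833/0.4000 = 0.4582
Terminal stock prices: S_uuu = 142.8, S_uud = 98.87, S_udd = 68.45, S_ddd = 47.39
Terminal payoffs (K − S): max(-92.81, 0) = 0, max(-48.87, 0) = 0, max(-18.45, 0) = 0, max(2.615, 0) = 2.615
Node uu (S = 109.9): V_uu = e^(−0.08)·[0.4582·0.0000 + 0.5418·0.0000] = 0.0000
Node ud (S = 76.05): V_ud = e^(−0.08)·[0.4582·0.0000 + 0.5418·0.0000] = 0.0000
Node dd (S = 52.65): V_dd = e^(−0.08)·[0.4582·0.0000 + 0.5418·2.6150] = 1.3078
Node u (S = 84.5): V_u = e^(−0.08)·[0.4582·0.0000 + 0.5418·0.0000] = 0.0000
Node d (S = 58.5): V_d = e^(−0.08)·[0.4582·0.0000 + 0.5418·1.3078] = 0.6541
Node 0 (S = 65): V_0 = e^(−0.08)·[0.4582·0.0000 + 0.5418·0.6541] = 0.3271

0.33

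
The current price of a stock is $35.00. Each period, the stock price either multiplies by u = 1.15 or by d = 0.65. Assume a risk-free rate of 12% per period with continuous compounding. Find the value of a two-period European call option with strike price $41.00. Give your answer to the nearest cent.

Risk-neutral probability p = (e^0.12 − 0.65)/(1.15 − 0.65) = 0.4775/0.5000 = 0.9550
Terminal stock prices: S_uu = 46.29, S_ud = 26.16, S_dd = 14.79
Terminal payoffs (S − K): max(5.287, 0) = 5.287, max(-14.84, 0) = 0, max(-26.21, 0) = 0
Node u (S = 40.25): V_u = e^(−0.12)·[0.9550·5.2875 + 0.0450·0.0000] = 4.4785
Node d (S = 22.75): V_d = e^(−0.12)·[0.9550·0.0000 + 0.0450·0.0000] = 0.0000
Node 0 (S = 35): V_0 = e^(−0.12)·[0.9550·4.4785 + 0.0450·0.0000] = 3.7933

$3.79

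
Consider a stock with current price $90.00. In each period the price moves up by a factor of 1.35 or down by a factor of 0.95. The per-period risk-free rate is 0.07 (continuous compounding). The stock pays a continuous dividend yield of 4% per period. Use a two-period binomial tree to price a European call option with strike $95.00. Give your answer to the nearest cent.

$8.13

Per-period risk-free factor R = e^0.07 = 1.0725; dividend-adjusted growth = e^(0.07−0.04) = 1.0305.
Risk-neutral probability p = (1.0305 − 0.95)/(1.35 − 0.95) = 0.0805/0.4000 = 0.2011
Terminal stock prices: S_uu = 164, S_ud = 115.4, S_dd = 81.22
Terminal payoffs (S − K): max(69.03, 0) = 69.03, max(20.43, 0) = 20.43, max(-13.78, 0) = 0
Node u (S = 121.5): V_u = e^(−0.07)·[0.2011·69.0250 + 0.7989·20.4250] = 28.1585
Node d (S = 85.5): V_d = e^(−0.07)·[0.2011·20.4250 + 0.7989·0.0000] = 3.8305
Node 0 (S = 90): V_0 = e^(−0.07)·[0.2011·28.1585 + 0.7989·3.8305] = 8.1339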